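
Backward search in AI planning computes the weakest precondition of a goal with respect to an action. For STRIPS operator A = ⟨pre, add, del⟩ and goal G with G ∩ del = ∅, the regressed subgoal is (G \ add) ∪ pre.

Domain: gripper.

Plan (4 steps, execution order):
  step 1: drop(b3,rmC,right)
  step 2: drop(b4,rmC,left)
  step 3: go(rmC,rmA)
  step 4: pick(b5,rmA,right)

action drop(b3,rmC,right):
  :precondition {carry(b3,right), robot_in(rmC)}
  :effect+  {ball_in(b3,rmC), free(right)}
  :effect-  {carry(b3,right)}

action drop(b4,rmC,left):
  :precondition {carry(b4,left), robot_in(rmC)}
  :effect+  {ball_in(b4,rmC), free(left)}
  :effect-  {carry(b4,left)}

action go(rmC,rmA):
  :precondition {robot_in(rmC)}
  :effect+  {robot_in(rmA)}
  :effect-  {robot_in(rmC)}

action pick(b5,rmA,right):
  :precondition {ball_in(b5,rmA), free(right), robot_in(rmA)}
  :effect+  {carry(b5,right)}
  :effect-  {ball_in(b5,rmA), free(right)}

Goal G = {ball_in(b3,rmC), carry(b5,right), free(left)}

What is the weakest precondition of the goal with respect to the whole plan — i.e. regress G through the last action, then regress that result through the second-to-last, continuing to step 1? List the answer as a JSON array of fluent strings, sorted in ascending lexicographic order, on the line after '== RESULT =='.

Work backward from the goal:
  through step 4 (pick(b5,rmA,right)): drop {carry(b5,right)}, keep {ball_in(b3,rmC), free(left)}, require {ball_in(b5,rmA), free(right), robot_in(rmA)}
    → {ball_in(b3,rmC), ball_in(b5,rmA), free(left), free(right), robot_in(rmA)}
  through step 3 (go(rmC,rmA)): drop {robot_in(rmA)}, keep {ball_in(b3,rmC), ball_in(b5,rmA), free(left), free(right)}, require {robot_in(rmC)}
    → {ball_in(b3,rmC), ball_in(b5,rmA), free(left), free(right), robot_in(rmC)}
  through step 2 (drop(b4,rmC,left)): drop {free(left)}, keep {ball_in(b3,rmC), ball_in(b5,rmA), free(right), robot_in(rmC)}, require {carry(b4,left), robot_in(rmC)}
    → {ball_in(b3,rmC), ball_in(b5,rmA), carry(b4,left), free(right), robot_in(rmC)}
  through step 1 (drop(b3,rmC,right)): drop {ball_in(b3,rmC), free(right)}, keep {ball_in(b5,rmA), carry(b4,left), robot_in(rmC)}, require {carry(b3,right), robot_in(rmC)}
    → {ball_in(b5,rmA), carry(b3,right), carry(b4,left), robot_in(rmC)}

== RESULT ==
["ball_in(b5,rmA)", "carry(b3,right)", "carry(b4,left)", "robot_in(rmC)"]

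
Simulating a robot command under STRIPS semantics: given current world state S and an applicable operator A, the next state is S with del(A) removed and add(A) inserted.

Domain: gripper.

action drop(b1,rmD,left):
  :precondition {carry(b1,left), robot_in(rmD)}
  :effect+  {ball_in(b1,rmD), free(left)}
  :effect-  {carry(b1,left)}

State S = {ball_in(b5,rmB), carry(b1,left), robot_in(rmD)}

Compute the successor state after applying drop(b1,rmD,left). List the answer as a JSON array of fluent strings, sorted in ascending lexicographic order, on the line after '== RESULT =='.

Progress:
  pre ⊆ S: {carry(b1,left), robot_in(rmD)} ⊆ S  — applicable
  S \ del = {ball_in(b5,rmB), robot_in(rmD)}
  ∪ add   = {ball_in(b1,rmD), ball_in(b5,rmB), free(left), robot_in(rmD)}

== RESULT ==
["ball_in(b1,rmD)", "ball_in(b5,rmB)", "free(left)", "robot_in(rmD)"]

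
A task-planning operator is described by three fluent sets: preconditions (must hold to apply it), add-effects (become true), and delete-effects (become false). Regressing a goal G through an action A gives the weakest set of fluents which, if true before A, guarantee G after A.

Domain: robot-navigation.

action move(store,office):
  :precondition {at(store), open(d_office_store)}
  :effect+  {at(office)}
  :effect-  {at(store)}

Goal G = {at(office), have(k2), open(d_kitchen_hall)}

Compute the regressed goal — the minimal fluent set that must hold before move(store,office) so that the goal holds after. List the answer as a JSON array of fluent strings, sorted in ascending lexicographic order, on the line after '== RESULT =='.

Regress:
  G ∩ del = {}  (empty — regression defined)
  G \ add = {at(office), have(k2), open(d_kitchen_hall)} \ {at(office)} = {have(k2), open(d_kitchen_hall)}
  ∪ pre   = {have(k2), open(d_kitchen_hall)} ∪ {at(store), open(d_office_store)}
          = {at(store), have(k2), open(d_kitchen_hall), open(d_office_store)}

== RESULT ==
["at(store)", "have(k2)", "open(d_kitchen_hall)", "open(d_office_store)"]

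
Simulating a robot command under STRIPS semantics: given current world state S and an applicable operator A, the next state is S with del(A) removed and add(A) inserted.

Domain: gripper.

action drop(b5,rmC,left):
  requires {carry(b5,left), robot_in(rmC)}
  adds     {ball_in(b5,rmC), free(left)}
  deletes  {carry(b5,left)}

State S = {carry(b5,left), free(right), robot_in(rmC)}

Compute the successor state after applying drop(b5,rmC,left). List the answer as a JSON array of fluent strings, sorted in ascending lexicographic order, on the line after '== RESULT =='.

Progress:
  pre ⊆ S: {carry(b5,left), robot_in(rmC)} ⊆ S  — applicable
  S \ del = {free(right), robot_in(rmC)}
  ∪ add   = {ball_in(b5,rmC), free(left), free(right), robot_in(rmC)}

== RESULT ==
["ball_in(b5,rmC)", "free(left)", "free(right)", "robot_in(rmC)"]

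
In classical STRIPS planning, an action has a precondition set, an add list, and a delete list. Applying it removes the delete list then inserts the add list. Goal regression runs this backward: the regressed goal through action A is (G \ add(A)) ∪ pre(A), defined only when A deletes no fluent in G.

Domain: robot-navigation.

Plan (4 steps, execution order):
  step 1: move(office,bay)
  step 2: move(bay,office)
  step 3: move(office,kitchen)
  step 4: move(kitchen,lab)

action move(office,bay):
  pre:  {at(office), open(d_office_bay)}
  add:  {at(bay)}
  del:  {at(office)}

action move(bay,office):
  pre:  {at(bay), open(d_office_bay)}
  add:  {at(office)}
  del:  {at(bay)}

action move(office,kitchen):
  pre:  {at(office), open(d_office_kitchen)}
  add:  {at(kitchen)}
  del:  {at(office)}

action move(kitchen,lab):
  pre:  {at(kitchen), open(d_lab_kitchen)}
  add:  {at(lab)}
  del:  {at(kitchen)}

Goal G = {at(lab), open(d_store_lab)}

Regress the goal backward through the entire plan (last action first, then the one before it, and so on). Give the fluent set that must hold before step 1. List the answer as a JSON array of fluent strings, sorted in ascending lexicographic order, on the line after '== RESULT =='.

Regress step by step:
  through step 4 (move(kitchen,lab)): drop {at(lab)}, keep {open(d_store_lab)}, require {at(kitchen), open(d_lab_kitchen)}
    → {at(kitchen), open(d_lab_kitchen), open(d_store_lab)}
  through step 3 (move(office,kitchen)): drop {at(kitchen)}, keep {open(d_lab_kitchen), open(d_store_lab)}, require {at(office), open(d_office_kitchen)}
    → {at(office), open(d_lab_kitchen), open(d_office_kitchen), open(d_store_lab)}
  through step 2 (move(bay,office)): drop {at(office)}, keep {open(d_lab_kitchen), open(d_office_kitchen), open(d_store_lab)}, require {at(bay), open(d_office_bay)}
    → {at(bay), open(d_lab_kitchen), open(d_office_bay), open(d_office_kitchen), open(d_store_lab)}
  through step 1 (move(office,bay)): drop {at(bay)}, keep {open(d_lab_kitchen), open(d_office_bay), open(d_office_kitchen), open(d_store_lab)}, require {at(office), open(d_office_bay)}
    → {at(office), open(d_lab_kitchen), open(d_office_bay), open(d_office_kitchen), open(d_store_lab)}

== RESULT ==
["at(office)", "open(d_lab_kitchen)", "open(d_office_bay)", "open(d_office_kitchen)", "open(d_store_lab)"]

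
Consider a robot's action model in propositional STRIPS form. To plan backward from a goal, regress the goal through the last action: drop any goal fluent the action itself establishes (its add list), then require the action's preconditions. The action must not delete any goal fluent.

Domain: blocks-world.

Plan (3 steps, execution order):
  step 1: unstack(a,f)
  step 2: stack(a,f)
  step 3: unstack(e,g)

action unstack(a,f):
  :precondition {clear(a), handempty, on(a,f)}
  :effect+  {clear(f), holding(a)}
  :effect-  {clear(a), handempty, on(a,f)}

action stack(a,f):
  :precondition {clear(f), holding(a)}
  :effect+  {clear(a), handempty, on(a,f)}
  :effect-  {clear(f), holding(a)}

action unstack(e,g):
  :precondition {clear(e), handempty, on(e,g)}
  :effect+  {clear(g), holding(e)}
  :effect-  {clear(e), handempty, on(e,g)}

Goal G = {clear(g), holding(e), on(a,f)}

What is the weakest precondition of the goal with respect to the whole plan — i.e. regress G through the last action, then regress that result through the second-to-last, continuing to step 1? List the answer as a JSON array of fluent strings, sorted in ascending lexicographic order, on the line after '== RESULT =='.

Work backward from the goal:
  through step 3 (unstack(e,g)): drop {clear(g), holding(e)}, keep {on(a,f)}, require {clear(e), handempty, on(e,g)}
    → {clear(e), handempty, on(a,f), on(e,g)}
  through step 2 (stack(a,f)): drop {handempty, on(a,f)}, keep {clear(e), on(e,g)}, require {clear(f), holding(a)}
    → {clear(e), clear(f), holding(a), on(e,g)}
  through step 1 (unstack(a,f)): drop {clear(f), holding(a)}, keep {clear(e), on(e,g)}, require {clear(a), handempty, on(a,f)}
    → {clear(a), clear(e), handempty, on(a,f), on(e,g)}

== RESULT ==
["clear(a)", "clear(e)", "handempty", "on(a,f)", "on(e,g)"]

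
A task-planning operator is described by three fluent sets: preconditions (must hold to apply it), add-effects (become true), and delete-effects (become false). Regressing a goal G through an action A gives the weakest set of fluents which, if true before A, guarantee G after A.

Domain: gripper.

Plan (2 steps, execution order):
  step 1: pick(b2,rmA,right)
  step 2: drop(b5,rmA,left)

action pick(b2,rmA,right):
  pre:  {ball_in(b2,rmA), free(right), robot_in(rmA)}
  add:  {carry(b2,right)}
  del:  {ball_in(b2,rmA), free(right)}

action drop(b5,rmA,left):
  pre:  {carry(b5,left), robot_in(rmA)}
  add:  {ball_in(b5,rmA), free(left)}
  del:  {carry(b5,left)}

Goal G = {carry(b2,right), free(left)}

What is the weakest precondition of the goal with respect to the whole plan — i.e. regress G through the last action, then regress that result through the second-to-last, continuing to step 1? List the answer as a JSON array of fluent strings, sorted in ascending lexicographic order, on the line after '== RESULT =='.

Work backward from the goal:
  through step 2 (drop(b5,rmA,left)): drop {free(left)}, keep {carry(b2,right)}, require {carry(b5,left), robot_in(rmA)}
    → {carry(b2,right), carry(b5,left), robot_in(rmA)}
  through step 1 (pick(b2,rmA,right)): drop {carry(b2,right)}, keep {carry(b5,left), robot_in(rmA)}, require {ball_in(b2,rmA), free(right), robot_in(rmA)}
    → {ball_in(b2,rmA), carry(b5,left), free(right), robot_in(rmA)}

== RESULT ==
["ball_in(b2,rmA)", "carry(b5,left)", "free(right)", "robot_in(rmA)"]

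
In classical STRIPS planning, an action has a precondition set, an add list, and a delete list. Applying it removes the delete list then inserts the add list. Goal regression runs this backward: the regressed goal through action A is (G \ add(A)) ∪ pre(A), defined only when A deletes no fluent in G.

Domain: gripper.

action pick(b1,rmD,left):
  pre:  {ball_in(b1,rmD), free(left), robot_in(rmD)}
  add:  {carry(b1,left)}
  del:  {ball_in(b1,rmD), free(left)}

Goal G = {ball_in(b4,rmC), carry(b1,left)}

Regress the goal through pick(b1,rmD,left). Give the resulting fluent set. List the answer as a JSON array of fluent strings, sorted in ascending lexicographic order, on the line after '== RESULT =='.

Compute (G \ add) ∪ pre:
  G ∩ del = {}  (empty — regression defined)
  G \ add = {ball_in(b4,rmC), carry(b1,left)} \ {carry(b1,left)} = {ball_in(b4,rmC)}
  ∪ pre   = {ball_in(b4,rmC)} ∪ {ball_in(b1,rmD), free(left), robot_in(rmD)}
          = {ball_in(b1,rmD), ball_in(b4,rmC), free(left), robot_in(rmD)}

== RESULT ==
["ball_in(b1,rmD)", "ball_in(b4,rmC)", "free(left)", "robot_in(rmD)"]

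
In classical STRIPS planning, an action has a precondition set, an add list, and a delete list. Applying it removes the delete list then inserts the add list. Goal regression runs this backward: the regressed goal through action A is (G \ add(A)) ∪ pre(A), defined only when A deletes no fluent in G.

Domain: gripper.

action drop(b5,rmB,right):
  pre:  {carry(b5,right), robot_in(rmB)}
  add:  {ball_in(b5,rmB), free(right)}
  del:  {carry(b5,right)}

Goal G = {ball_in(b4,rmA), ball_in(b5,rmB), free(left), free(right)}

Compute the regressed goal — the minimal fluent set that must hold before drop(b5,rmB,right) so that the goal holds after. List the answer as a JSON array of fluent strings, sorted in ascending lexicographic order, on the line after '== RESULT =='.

Regress:
  G ∩ del = {}  (empty — regression defined)
  G \ add = {ball_in(b4,rmA), ball_in(b5,rmB), free(left), free(right)} \ {ball_in(b5,rmB), free(right)} = {ball_in(b4,rmA), free(left)}
  ∪ pre   = {ball_in(b4,rmA), free(left)} ∪ {carry(b5,right), robot_in(rmB)}
          = {ball_in(b4,rmA), carry(b5,right), free(left), robot_in(rmB)}

== RESULT ==
["ball_in(b4,rmA)", "carry(b5,right)", "free(left)", "robot_in(rmB)"]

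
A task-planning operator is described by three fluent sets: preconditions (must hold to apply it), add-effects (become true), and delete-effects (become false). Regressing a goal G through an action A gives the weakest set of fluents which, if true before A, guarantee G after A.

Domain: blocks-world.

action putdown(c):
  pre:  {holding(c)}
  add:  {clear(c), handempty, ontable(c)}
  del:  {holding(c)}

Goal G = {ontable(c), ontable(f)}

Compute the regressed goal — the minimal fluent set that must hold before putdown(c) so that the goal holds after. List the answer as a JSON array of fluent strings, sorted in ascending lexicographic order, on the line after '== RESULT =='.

Regress:
  G ∩ del = {}  (empty — regression defined)
  G \ add = {ontable(c), ontable(f)} \ {clear(c), handempty, ontable(c)} = {ontable(f)}
  ∪ pre   = {ontable(f)} ∪ {holding(c)}
          = {holding(c), ontable(f)}

== RESULT ==
["holding(c)", "ontable(f)"]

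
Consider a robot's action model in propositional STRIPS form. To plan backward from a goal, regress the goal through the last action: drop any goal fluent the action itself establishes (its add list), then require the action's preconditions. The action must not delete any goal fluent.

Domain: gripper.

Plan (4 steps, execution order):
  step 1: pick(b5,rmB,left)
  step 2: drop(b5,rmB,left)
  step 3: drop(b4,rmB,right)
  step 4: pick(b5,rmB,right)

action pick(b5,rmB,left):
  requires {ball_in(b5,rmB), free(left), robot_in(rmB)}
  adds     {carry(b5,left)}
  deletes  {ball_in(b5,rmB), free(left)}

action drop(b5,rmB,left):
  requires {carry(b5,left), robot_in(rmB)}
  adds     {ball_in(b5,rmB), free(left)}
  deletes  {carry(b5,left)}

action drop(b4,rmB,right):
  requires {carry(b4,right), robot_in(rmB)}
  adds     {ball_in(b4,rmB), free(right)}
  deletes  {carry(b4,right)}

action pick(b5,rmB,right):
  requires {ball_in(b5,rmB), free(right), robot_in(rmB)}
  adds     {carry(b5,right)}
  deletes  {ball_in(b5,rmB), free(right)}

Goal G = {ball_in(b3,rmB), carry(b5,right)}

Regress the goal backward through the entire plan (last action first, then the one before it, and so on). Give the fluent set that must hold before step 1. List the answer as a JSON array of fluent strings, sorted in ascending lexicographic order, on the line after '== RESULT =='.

Regress step by step:
  through step 4 (pick(b5,rmB,right)): drop {carry(b5,right)}, keep {ball_in(b3,rmB)}, require {ball_in(b5,rmB), free(right), robot_in(rmB)}
    → {ball_in(b3,rmB), ball_in(b5,rmB), free(right), robot_in(rmB)}
  through step 3 (drop(b4,rmB,right)): drop {free(right)}, keep {ball_in(b3,rmB), ball_in(b5,rmB), robot_in(rmB)}, require {carry(b4,right), robot_in(rmB)}
    → {ball_in(b3,rmB), ball_in(b5,rmB), carry(b4,right), robot_in(rmB)}
  through step 2 (drop(b5,rmB,left)): drop {ball_in(b5,rmB)}, keep {ball_in(b3,rmB), carry(b4,right), robot_in(rmB)}, require {carry(b5,left), robot_in(rmB)}
    → {ball_in(b3,rmB), carry(b4,right), carry(b5,left), robot_in(rmB)}
  through step 1 (pick(b5,rmB,left)): drop {carry(b5,left)}, keep {ball_in(b3,rmB), carry(b4,right), robot_in(rmB)}, require {ball_in(b5,rmB), free(left), robot_in(rmB)}
    → {ball_in(b3,rmB), ball_in(b5,rmB), carry(b4,right), free(left), robot_in(rmB)}

== RESULT ==
["ball_in(b3,rmB)", "ball_in(b5,rmB)", "carry(b4,right)", "free(left)", "robot_in(rmB)"]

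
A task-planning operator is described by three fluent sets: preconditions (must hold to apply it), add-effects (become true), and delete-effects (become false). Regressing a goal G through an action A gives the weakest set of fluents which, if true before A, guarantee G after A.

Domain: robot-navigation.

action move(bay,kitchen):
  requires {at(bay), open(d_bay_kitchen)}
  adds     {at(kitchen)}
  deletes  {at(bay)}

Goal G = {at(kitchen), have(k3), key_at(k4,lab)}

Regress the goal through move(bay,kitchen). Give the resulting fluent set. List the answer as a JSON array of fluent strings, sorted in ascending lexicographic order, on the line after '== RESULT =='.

Compute (G \ add) ∪ pre:
  G ∩ del = {}  (empty — regression defined)
  G \ add = {at(kitchen), have(k3), key_at(k4,lab)} \ {at(kitchen)} = {have(k3), key_at(k4,lab)}
  ∪ pre   = {have(k3), key_at(k4,lab)} ∪ {at(bay), open(d_bay_kitchen)}
          = {at(bay), have(k3), key_at(k4,lab), open(d_bay_kitchen)}

== RESULT ==
["at(bay)", "have(k3)", "key_at(k4,lab)", "open(d_bay_kitchen)"]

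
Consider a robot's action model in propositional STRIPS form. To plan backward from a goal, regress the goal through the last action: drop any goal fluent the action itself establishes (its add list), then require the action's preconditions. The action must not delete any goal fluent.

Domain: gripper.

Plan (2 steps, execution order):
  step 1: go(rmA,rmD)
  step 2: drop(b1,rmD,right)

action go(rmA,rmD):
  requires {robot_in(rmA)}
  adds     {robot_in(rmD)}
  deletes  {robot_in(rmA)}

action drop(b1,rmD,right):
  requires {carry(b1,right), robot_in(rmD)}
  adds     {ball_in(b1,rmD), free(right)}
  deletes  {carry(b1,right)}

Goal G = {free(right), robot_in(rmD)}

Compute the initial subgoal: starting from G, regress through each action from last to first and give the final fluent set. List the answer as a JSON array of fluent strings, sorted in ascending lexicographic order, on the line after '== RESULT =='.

Regress step by step:
  through step 2 (drop(b1,rmD,right)): drop {free(right)}, keep {robot_in(rmD)}, require {carry(b1,right), robot_in(rmD)}
    → {carry(b1,right), robot_in(rmD)}
  through step 1 (go(rmA,rmD)): drop {robot_in(rmD)}, keep {carry(b1,right)}, require {robot_in(rmA)}
    → {carry(b1,right), robot_in(rmA)}

== RESULT ==
["carry(b1,right)", "robot_in(rmA)"]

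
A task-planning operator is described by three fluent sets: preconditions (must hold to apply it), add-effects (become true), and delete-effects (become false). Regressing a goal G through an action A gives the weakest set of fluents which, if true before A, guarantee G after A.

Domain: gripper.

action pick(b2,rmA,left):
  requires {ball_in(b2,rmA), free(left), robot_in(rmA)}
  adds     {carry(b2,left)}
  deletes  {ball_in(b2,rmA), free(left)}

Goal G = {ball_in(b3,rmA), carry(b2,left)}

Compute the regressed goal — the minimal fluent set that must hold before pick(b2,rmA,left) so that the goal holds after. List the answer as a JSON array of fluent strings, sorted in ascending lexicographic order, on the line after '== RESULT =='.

Compute (G \ add) ∪ pre:
  G ∩ del = {}  (empty — regression defined)
  G \ add = {ball_in(b3,rmA), carry(b2,left)} \ {carry(b2,left)} = {ball_in(b3,rmA)}
  ∪ pre   = {ball_in(b3,rmA)} ∪ {ball_in(b2,rmA), free(left), robot_in(rmA)}
          = {ball_in(b2,rmA), ball_in(b3,rmA), free(left), robot_in(rmA)}

== RESULT ==
["ball_in(b2,rmA)", "ball_in(b3,rmA)", "free(left)", "robot_in(rmA)"]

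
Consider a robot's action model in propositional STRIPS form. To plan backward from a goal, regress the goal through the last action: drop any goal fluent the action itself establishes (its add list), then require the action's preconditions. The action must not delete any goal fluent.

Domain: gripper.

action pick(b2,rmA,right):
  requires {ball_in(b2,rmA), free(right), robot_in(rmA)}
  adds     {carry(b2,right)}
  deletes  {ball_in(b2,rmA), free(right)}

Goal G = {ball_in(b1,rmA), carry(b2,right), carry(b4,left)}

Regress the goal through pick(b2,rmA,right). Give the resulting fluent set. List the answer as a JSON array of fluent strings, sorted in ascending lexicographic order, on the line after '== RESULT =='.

Regress:
  G ∩ del = {}  (empty — regression defined)
  G \ add = {ball_in(b1,rmA), carry(b2,right), carry(b4,left)} \ {carry(b2,right)} = {ball_in(b1,rmA), carry(b4,left)}
  ∪ pre   = {ball_in(b1,rmA), carry(b4,left)} ∪ {ball_in(b2,rmA), free(right), robot_in(rmA)}
          = {ball_in(b1,rmA), ball_in(b2,rmA), carry(b4,left), free(right), robot_in(rmA)}

== RESULT ==
["ball_in(b1,rmA)", "ball_in(b2,rmA)", "carry(b4,left)", "free(right)", "robot_in(rmA)"]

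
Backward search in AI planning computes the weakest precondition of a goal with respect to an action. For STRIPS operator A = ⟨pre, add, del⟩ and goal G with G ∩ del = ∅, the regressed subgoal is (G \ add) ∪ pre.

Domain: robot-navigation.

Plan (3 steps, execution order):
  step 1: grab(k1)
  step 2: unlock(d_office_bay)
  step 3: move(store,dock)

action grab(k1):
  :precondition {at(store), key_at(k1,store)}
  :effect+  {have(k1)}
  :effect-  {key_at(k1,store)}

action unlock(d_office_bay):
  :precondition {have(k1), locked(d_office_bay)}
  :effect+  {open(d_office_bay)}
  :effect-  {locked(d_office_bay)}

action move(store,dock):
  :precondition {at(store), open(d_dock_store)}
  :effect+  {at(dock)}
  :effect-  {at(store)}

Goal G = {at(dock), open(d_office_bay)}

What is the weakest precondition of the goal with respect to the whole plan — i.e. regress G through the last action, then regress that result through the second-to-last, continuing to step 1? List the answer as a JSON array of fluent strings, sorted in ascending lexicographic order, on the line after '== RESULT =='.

Regress step by step:
  through step 3 (move(store,dock)): drop {at(dock)}, keep {open(d_office_bay)}, require {at(store), open(d_dock_store)}
    → {at(store), open(d_dock_store), open(d_office_bay)}
  through step 2 (unlock(d_office_bay)): drop {open(d_office_bay)}, keep {at(store), open(d_dock_store)}, require {have(k1), locked(d_office_bay)}
    → {at(store), have(k1), locked(d_office_bay), open(d_dock_store)}
  through step 1 (grab(k1)): drop {have(k1)}, keep {at(store), locked(d_office_bay), open(d_dock_store)}, require {at(store), key_at(k1,store)}
    → {at(store), key_at(k1,store), locked(d_office_bay), open(d_dock_store)}

== RESULT ==
["at(store)", "key_at(k1,store)", "locked(d_office_bay)", "open(d_dock_store)"]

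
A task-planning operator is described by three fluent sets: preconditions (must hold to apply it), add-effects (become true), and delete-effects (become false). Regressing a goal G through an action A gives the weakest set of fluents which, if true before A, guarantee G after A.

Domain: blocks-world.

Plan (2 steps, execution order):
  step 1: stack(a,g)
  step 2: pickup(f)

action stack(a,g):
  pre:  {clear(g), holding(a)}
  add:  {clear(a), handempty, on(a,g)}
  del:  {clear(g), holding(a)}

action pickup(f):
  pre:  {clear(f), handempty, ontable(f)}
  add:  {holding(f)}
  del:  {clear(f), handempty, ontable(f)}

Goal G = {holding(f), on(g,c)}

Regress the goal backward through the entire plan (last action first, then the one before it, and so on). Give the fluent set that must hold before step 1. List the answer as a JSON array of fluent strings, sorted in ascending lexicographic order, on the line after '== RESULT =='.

Work backward from the goal:
  through step 2 (pickup(f)): drop {holding(f)}, keep {on(g,c)}, require {clear(f), handempty, ontable(f)}
    → {clear(f), handempty, on(g,c), ontable(f)}
  through step 1 (stack(a,g)): drop {handempty}, keep {clear(f), on(g,c), ontable(f)}, require {clear(g), holding(a)}
    → {clear(f), clear(g), holding(a), on(g,c), ontable(f)}

== RESULT ==
["clear(f)", "clear(g)", "holding(a)", "on(g,c)", "ontable(f)"]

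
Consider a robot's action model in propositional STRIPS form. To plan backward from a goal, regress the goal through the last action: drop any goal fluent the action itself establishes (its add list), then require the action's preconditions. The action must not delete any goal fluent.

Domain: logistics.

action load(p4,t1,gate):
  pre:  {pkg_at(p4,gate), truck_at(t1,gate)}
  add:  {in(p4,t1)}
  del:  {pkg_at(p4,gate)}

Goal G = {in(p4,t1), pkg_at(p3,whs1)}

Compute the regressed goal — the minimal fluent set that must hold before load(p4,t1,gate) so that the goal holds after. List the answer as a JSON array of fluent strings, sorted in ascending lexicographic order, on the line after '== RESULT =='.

Compute (G \ add) ∪ pre:
  G ∩ del = {}  (empty — regression defined)
  G \ add = {in(p4,t1), pkg_at(p3,whs1)} \ {in(p4,t1)} = {pkg_at(p3,whs1)}
  ∪ pre   = {pkg_at(p3,whs1)} ∪ {pkg_at(p4,gate), truck_at(t1,gate)}
          = {pkg_at(p3,whs1), pkg_at(p4,gate), truck_at(t1,gate)}

== RESULT ==
["pkg_at(p3,whs1)", "pkg_at(p4,gate)", "truck_at(t1,gate)"]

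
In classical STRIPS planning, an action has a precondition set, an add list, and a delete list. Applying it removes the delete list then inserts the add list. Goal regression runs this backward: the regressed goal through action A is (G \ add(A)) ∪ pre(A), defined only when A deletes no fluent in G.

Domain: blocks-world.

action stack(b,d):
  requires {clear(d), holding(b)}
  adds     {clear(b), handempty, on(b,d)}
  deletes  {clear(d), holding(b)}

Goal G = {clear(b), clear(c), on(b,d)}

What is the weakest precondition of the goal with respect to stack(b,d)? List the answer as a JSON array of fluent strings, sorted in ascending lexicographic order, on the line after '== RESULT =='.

Compute (G \ add) ∪ pre:
  G ∩ del = {}  (empty — regression defined)
  G \ add = {clear(b), clear(c), on(b,d)} \ {clear(b), handempty, on(b,d)} = {clear(c)}
  ∪ pre   = {clear(c)} ∪ {clear(d), holding(b)}
          = {clear(c), clear(d), holding(b)}

== RESULT ==
["clear(c)", "clear(d)", "holding(b)"]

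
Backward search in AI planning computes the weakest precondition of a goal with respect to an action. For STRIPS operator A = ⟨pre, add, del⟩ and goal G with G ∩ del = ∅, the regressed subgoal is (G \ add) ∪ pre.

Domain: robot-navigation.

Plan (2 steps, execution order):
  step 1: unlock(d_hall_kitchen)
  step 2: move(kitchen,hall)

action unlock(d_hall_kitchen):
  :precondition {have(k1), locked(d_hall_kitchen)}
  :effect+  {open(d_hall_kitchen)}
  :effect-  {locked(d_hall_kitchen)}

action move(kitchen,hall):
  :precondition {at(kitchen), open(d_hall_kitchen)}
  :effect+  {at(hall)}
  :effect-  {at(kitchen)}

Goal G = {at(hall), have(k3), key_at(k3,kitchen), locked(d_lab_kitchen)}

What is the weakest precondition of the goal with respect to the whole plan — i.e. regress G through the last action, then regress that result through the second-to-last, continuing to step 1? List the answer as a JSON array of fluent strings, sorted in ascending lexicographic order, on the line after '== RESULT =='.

Work backward from the goal:
  through step 2 (move(kitchen,hall)): drop {at(hall)}, keep {have(k3), key_at(k3,kitchen), locked(d_lab_kitchen)}, require {at(kitchen), open(d_hall_kitchen)}
    → {at(kitchen), have(k3), key_at(k3,kitchen), locked(d_lab_kitchen), open(d_hall_kitchen)}
  through step 1 (unlock(d_hall_kitchen)): drop {open(d_hall_kitchen)}, keep {at(kitchen), have(k3), key_at(k3,kitchen), locked(d_lab_kitchen)}, require {have(k1), locked(d_hall_kitchen)}
    → {at(kitchen), have(k1), have(k3), key_at(k3,kitchen), locked(d_hall_kitchen), locked(d_lab_kitchen)}

== RESULT ==
["at(kitchen)", "have(k1)", "have(k3)", "key_at(k3,kitchen)", "locked(d_hall_kitchen)", "locked(d_lab_kitchen)"]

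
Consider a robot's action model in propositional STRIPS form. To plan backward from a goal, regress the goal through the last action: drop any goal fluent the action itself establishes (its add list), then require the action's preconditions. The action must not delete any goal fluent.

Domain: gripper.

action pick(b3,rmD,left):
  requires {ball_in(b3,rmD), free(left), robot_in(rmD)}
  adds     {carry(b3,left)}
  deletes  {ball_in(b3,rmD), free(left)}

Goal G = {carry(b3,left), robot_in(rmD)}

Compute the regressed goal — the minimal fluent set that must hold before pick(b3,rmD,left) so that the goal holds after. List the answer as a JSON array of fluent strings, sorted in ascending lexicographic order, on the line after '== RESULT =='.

Regress:
  G ∩ del = {}  (empty — regression defined)
  G \ add = {carry(b3,left), robot_in(rmD)} \ {carry(b3,left)} = {robot_in(rmD)}
  ∪ pre   = {robot_in(rmD)} ∪ {ball_in(b3,rmD), free(left), robot_in(rmD)}
          = {ball_in(b3,rmD), free(left), robot_in(rmD)}

== RESULT ==
["ball_in(b3,rmD)", "free(left)", "robot_in(rmD)"]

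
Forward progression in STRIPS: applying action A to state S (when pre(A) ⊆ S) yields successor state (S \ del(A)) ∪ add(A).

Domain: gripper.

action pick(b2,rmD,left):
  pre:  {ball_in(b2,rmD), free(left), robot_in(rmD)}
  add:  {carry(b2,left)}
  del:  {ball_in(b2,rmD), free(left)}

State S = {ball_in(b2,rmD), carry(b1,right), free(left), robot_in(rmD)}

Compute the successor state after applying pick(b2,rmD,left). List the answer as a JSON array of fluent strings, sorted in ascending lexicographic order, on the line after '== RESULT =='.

Progress:
  pre ⊆ S: {ball_in(b2,rmD), free(left), robot_in(rmD)} ⊆ S  — applicable
  S \ del = {carry(b1,right), robot_in(rmD)}
  ∪ add   = {carry(b1,right), carry(b2,left), robot_in(rmD)}

== RESULT ==
["carry(b1,right)", "carry(b2,left)", "robot_in(rmD)"]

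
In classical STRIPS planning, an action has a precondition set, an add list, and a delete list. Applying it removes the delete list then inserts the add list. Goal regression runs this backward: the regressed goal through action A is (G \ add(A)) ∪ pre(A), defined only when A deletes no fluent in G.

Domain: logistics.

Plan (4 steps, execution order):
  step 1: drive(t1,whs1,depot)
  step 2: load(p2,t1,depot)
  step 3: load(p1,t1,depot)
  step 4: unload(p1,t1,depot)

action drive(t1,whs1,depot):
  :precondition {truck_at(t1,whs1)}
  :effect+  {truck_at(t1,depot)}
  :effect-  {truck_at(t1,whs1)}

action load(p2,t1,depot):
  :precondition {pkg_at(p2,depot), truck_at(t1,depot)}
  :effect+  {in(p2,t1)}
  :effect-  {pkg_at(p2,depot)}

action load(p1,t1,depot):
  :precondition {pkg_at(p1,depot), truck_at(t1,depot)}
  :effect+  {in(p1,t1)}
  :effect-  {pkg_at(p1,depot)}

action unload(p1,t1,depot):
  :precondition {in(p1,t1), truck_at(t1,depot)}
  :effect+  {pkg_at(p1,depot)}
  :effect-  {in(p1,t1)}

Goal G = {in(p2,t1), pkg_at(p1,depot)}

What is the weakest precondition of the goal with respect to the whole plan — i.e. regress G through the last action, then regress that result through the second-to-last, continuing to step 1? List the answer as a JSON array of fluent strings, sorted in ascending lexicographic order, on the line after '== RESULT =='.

Regress step by step:
  through step 4 (unload(p1,t1,depot)): drop {pkg_at(p1,depot)}, keep {in(p2,t1)}, require {in(p1,t1), truck_at(t1,depot)}
    → {in(p1,t1), in(p2,t1), truck_at(t1,depot)}
  through step 3 (load(p1,t1,depot)): drop {in(p1,t1)}, keep {in(p2,t1), truck_at(t1,depot)}, require {pkg_at(p1,depot), truck_at(t1,depot)}
    → {in(p2,t1), pkg_at(p1,depot), truck_at(t1,depot)}
  through step 2 (load(p2,t1,depot)): drop {in(p2,t1)}, keep {pkg_at(p1,depot), truck_at(t1,depot)}, require {pkg_at(p2,depot), truck_at(t1,depot)}
    → {pkg_at(p1,depot), pkg_at(p2,depot), truck_at(t1,depot)}
  through step 1 (drive(t1,whs1,depot)): drop {truck_at(t1,depot)}, keep {pkg_at(p1,depot), pkg_at(p2,depot)}, require {truck_at(t1,whs1)}
    → {pkg_at(p1,depot), pkg_at(p2,depot), truck_at(t1,whs1)}

== RESULT ==
["pkg_at(p1,depot)", "pkg_at(p2,depot)", "truck_at(t1,whs1)"]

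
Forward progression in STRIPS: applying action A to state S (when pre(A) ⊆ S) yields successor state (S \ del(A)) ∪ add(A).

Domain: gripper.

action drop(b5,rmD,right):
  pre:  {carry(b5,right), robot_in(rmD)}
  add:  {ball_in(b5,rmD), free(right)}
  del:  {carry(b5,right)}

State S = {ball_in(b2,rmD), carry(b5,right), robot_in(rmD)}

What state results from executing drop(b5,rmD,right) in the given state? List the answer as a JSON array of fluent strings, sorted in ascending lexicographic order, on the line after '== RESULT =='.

Progress:
  pre ⊆ S: {carry(b5,right), robot_in(rmD)} ⊆ S  — applicable
  S \ del = {ball_in(b2,rmD), robot_in(rmD)}
  ∪ add   = {ball_in(b2,rmD), ball_in(b5,rmD), free(right), robot_in(rmD)}

== RESULT ==
["ball_in(b2,rmD)", "ball_in(b5,rmD)", "free(right)", "robot_in(rmD)"]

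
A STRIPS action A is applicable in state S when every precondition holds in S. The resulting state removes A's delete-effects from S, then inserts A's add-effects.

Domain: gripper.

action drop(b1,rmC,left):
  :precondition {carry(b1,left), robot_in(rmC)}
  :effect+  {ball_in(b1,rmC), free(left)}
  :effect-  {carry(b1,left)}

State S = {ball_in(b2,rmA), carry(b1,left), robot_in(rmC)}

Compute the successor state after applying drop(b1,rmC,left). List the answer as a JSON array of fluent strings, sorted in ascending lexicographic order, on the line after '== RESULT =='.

Compute (S \ del) ∪ add:
  pre ⊆ S: {carry(b1,left), robot_in(rmC)} ⊆ S  — applicable
  S \ del = {ball_in(b2,rmA), robot_in(rmC)}
  ∪ add   = {ball_in(b1,rmC), ball_in(b2,rmA), free(left), robot_in(rmC)}

== RESULT ==
["ball_in(b1,rmC)", "ball_in(b2,rmA)", "free(left)", "robot_in(rmC)"]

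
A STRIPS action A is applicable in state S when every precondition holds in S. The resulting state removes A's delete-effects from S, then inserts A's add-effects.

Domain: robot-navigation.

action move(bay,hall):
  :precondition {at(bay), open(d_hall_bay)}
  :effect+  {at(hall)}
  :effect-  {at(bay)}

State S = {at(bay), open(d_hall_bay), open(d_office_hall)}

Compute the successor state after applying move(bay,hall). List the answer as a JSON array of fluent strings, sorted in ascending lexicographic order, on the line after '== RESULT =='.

Compute (S \ del) ∪ add:
  pre ⊆ S: {at(bay), open(d_hall_bay)} ⊆ S  — applicable
  S \ del = {open(d_hall_bay), open(d_office_hall)}
  ∪ add   = {at(hall), open(d_hall_bay), open(d_office_hall)}

== RESULT ==
["at(hall)", "open(d_hall_bay)", "open(d_office_hall)"]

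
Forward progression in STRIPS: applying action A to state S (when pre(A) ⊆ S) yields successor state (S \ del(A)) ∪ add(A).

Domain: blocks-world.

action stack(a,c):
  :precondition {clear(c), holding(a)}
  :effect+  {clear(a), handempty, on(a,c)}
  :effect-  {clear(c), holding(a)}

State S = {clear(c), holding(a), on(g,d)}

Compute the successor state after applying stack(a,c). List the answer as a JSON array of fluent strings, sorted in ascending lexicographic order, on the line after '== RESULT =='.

Progress:
  pre ⊆ S: {clear(c), holding(a)} ⊆ S  — applicable
  S \ del = {on(g,d)}
  ∪ add   = {clear(a), handempty, on(a,c), on(g,d)}

== RESULT ==
["clear(a)", "handempty", "on(a,c)", "on(g,d)"]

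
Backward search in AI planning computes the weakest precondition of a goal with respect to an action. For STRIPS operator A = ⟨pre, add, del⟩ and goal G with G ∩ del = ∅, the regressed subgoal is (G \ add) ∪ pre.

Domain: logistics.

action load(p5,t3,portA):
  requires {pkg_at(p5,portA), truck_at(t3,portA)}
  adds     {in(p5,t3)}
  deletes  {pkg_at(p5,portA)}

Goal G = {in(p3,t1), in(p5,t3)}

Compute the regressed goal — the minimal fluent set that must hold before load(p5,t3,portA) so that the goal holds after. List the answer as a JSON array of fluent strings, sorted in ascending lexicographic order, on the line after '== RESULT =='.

Regress:
  G ∩ del = {}  (empty — regression defined)
  G \ add = {in(p3,t1), in(p5,t3)} \ {in(p5,t3)} = {in(p3,t1)}
  ∪ pre   = {in(p3,t1)} ∪ {pkg_at(p5,portA), truck_at(t3,portA)}
          = {in(p3,t1), pkg_at(p5,portA), truck_at(t3,portA)}

== RESULT ==
["in(p3,t1)", "pkg_at(p5,portA)", "truck_at(t3,portA)"]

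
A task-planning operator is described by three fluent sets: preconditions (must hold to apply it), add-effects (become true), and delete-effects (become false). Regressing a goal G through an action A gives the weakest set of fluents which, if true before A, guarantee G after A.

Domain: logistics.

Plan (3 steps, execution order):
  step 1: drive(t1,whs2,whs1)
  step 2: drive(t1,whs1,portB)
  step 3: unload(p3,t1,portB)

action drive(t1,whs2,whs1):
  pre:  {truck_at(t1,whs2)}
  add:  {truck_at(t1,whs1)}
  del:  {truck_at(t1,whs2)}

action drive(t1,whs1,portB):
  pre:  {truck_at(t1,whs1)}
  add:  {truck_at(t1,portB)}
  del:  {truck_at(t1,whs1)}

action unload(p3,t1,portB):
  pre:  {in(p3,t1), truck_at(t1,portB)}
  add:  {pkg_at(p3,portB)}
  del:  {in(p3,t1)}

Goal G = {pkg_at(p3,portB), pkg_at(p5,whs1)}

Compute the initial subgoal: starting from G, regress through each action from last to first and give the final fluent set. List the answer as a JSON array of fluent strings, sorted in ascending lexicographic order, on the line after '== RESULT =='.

Regress step by step:
  through step 3 (unload(p3,t1,portB)): drop {pkg_at(p3,portB)}, keep {pkg_at(p5,whs1)}, require {in(p3,t1), truck_at(t1,portB)}
    → {in(p3,t1), pkg_at(p5,whs1), truck_at(t1,portB)}
  through step 2 (drive(t1,whs1,portB)): drop {truck_at(t1,portB)}, keep {in(p3,t1), pkg_at(p5,whs1)}, require {truck_at(t1,whs1)}
    → {in(p3,t1), pkg_at(p5,whs1), truck_at(t1,whs1)}
  through step 1 (drive(t1,whs2,whs1)): drop {truck_at(t1,whs1)}, keep {in(p3,t1), pkg_at(p5,whs1)}, require {truck_at(t1,whs2)}
    → {in(p3,t1), pkg_at(p5,whs1), truck_at(t1,whs2)}

== RESULT ==
["in(p3,t1)", "pkg_at(p5,whs1)", "truck_at(t1,whs2)"]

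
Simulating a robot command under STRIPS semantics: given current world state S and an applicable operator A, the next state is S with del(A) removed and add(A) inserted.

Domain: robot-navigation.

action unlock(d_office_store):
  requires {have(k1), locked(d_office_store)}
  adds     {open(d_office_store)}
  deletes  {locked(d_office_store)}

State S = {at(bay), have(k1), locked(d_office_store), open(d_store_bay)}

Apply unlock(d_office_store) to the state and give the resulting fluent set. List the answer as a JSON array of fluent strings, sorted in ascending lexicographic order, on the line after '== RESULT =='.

Progress:
  pre ⊆ S: {have(k1), locked(d_office_store)} ⊆ S  — applicable
  S \ del = {at(bay), have(k1), open(d_store_bay)}
  ∪ add   = {at(bay), have(k1), open(d_office_store), open(d_store_bay)}

== RESULT ==
["at(bay)", "have(k1)", "open(d_office_store)", "open(d_store_bay)"]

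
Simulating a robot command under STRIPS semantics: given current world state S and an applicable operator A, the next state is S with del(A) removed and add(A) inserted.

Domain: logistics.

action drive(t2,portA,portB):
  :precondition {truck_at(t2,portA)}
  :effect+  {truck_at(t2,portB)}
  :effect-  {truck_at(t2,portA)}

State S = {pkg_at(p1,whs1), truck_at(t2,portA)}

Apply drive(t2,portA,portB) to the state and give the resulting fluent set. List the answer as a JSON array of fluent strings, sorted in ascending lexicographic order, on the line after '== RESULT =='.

Compute (S \ del) ∪ add:
  pre ⊆ S: {truck_at(t2,portA)} ⊆ S  — applicable
  S \ del = {pkg_at(p1,whs1)}
  ∪ add   = {pkg_at(p1,whs1), truck_at(t2,portB)}

== RESULT ==
["pkg_at(p1,whs1)", "truck_at(t2,portB)"]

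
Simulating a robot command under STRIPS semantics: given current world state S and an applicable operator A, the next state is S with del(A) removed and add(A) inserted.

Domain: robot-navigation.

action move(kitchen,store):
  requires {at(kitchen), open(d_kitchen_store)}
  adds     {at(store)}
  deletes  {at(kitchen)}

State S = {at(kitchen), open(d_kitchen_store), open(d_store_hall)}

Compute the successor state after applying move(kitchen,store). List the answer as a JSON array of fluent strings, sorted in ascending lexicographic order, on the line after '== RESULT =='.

Progress:
  pre ⊆ S: {at(kitchen), open(d_kitchen_store)} ⊆ S  — applicable
  S \ del = {open(d_kitchen_store), open(d_store_hall)}
  ∪ add   = {at(store), open(d_kitchen_store), open(d_store_hall)}

== RESULT ==
["at(store)", "open(d_kitchen_store)", "open(d_store_hall)"]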